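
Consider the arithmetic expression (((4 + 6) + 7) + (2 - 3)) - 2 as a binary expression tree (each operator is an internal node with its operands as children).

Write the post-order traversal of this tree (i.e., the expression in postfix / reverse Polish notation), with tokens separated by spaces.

Post-order on an expression tree gives postfix notation: for each operator, emit left operand, right operand, then the operator.

4 6 + 7 + 2 3 - + 2 -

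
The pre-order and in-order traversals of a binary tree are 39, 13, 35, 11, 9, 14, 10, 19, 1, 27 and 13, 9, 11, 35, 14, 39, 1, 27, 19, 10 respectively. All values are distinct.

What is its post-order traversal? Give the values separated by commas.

9, 11, 14, 35, 13, 27, 1, 19, 10, 39

The first element of pre-order is the root; it splits in-order into left and right subtrees.
Root 39: left subtree has 5 nodes {13, 9, 11, 35, 14}, right has 4 {1, 27, 19, 10}.
  Root 13: left subtree has 0 nodes { }, right has 4 {9, 11, 35, 14}.
    Root 35: left subtree has 2 nodes {9, 11}, right has 1 {14}.
      Root 11: left subtree has 1 node {9}, right has 0 { }.
  Root 10: left subtree has 3 nodes {1, 27, 19}, right has 0 { }.
    Root 19: left subtree has 2 nodes {1, 27}, right has 0 { }.
      Root 1: left subtree has 0 nodes { }, right has 1 {27}.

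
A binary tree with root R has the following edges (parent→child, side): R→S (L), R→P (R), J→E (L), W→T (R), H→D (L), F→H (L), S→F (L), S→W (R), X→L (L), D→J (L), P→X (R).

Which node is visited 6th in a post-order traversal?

T

Post-order visits the left subtree, then the right subtree, then the node.
At R: go left to S.
  At S: go left to F.
    At F: go left to H.
      At H: go left to D.
        At D: go left to J.
          At J: go left to E.
            E is a leaf — visit E.
          At J: no right child.
          Visit J.
        At D: no right child.
        Visit D.
      At H: no right child.
      Visit H.
    At F: no right child.
    Visit F.
  At S: go right to W.
    At W: no left child.
    At W: go right to T.
      T is a leaf — visit T.
    Visit W.
  Visit S.
At R: go right to P.
  At P: no left child.
  At P: go right to X.
    At X: go left to L.
      L is a leaf — visit L.
    At X: no right child.
    Visit X.
  Visit P.
Visit R.
Full post-order sequence: E, J, D, H, F, T, W, S, L, X, P, R.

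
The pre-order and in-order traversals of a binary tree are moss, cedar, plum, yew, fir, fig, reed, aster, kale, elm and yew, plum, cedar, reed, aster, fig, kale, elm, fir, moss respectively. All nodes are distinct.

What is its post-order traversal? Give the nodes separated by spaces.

The first element of pre-order is the root; it splits in-order into left and right subtrees.
Root moss: left subtree has 9 nodes {yew, plum, cedar, reed, aster, fig, kale, elm, fir}, right has 0 { }.
  Root cedar: left subtree has 2 nodes {yew, plum}, right has 6 {reed, aster, fig, kale, elm, fir}.
    Root plum: left subtree has 1 node {yew}, right has 0 { }.
    Root fir: left subtree has 5 nodes {reed, aster, fig, kale, elm}, right has 0 { }.
      Root fig: left subtree has 2 nodes {reed, aster}, right has 2 {kale, elm}.
        Root reed: left subtree has 0 nodes { }, right has 1 {aster}.
        Root kale: left subtree has 0 nodes { }, right has 1 {elm}.

yew plum aster reed elm kale fig fir cedar moss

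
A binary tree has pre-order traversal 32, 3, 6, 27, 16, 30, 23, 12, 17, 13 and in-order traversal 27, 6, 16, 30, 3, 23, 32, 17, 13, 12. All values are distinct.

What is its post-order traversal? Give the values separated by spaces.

27 30 16 6 23 3 13 17 12 32

The first element of pre-order is the root; it splits in-order into left and right subtrees.
Root 32: left subtree has 6 nodes {27, 6, 16, 30, 3, 23}, right has 3 {17, 13, 12}.
  Root 3: left subtree has 4 nodes {27, 6, 16, 30}, right has 1 {23}.
    Root 6: left subtree has 1 node {27}, right has 2 {16, 30}.
      Root 16: left subtree has 0 nodes { }, right has 1 {30}.
  Root 12: left subtree has 2 nodes {17, 13}, right has 0 { }.
    Root 17: left subtree has 0 nodes { }, right has 1 {13}.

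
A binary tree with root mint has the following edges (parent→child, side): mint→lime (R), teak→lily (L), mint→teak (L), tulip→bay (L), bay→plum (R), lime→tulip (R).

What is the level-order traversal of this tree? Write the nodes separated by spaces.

mint teak lime lily tulip bay plum

Level-order visits nodes level by level from the root, left to right within each level.
Level 0: mint
Level 1: teak, lime
Level 2: lily, tulip
Level 3: bay
Level 4: plum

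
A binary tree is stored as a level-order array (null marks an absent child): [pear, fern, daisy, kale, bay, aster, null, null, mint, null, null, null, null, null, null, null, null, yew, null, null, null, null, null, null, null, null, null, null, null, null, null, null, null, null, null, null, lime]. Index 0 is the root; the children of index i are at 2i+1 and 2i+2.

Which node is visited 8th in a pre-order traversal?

Pre-order visits the node, then its left subtree, then its right subtree.
Visit pear.
At pear: go left to fern.
  Visit fern.
  At fern: go left to kale.
    Visit kale.
    At kale: no left child.
    At kale: go right to mint.
      Visit mint.
      At mint: go left to yew.
        Visit yew.
        At yew: no left child.
        At yew: go right to lime.
          lime is a leaf — visit lime.
      At mint: no right child.
  At fern: go right to bay.
    bay is a leaf — visit bay.
At pear: go right to daisy.
  Visit daisy.
  At daisy: go left to aster.
    aster is a leaf — visit aster.
  At daisy: no right child.
Full pre-order sequence: pear, fern, kale, mint, yew, lime, bay, daisy, aster.

daisy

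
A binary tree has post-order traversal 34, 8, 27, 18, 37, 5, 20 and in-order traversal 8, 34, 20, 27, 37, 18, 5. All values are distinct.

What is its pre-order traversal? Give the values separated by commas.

20, 8, 34, 5, 37, 27, 18

The last element of post-order is the root; it splits in-order into left and right subtrees.
Root 20: left subtree has 2 nodes {8, 34}, right has 4 {27, 37, 18, 5}.
  Root 8: left subtree has 0 nodes { }, right has 1 {34}.
  Root 5: left subtree has 3 nodes {27, 37, 18}, right has 0 { }.
    Root 37: left subtree has 1 node {27}, right has 1 {18}.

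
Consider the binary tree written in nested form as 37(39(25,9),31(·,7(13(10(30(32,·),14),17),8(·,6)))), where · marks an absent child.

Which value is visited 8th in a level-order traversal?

8

Level-order visits nodes level by level from the root, left to right within each level.
Level 0: 37
Level 1: 39, 31
Level 2: 25, 9, 7
Level 3: 13, 8
Level 4: 10, 17, 6
Level 5: 30, 14
Level 6: 32
Full level-order sequence: 37, 39, 31, 25, 9, 7, 13, 8, 10, 17, 6, 30, 14, 32.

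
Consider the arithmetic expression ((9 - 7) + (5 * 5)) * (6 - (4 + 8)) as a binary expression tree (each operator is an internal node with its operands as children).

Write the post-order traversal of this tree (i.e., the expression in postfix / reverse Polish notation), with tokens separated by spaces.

9 7 - 5 5 * + 6 4 8 + - *

Post-order on an expression tree gives postfix notation: for each operator, emit left operand, right operand, then the operator.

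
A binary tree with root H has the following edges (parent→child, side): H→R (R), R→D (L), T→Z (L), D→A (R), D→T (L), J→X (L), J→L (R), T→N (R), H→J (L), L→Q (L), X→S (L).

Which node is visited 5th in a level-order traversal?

Level-order visits nodes level by level from the root, left to right within each level.
Level 0: H
Level 1: J, R
Level 2: X, L, D
Level 3: S, Q, T, A
Level 4: Z, N
Full level-order sequence: H, J, R, X, L, D, S, Q, T, A, Z, N.

L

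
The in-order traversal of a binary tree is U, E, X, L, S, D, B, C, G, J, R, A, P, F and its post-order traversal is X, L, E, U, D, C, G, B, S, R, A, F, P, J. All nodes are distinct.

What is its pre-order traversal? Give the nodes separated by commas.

The last element of post-order is the root; it splits in-order into left and right subtrees.
Root J: left subtree has 9 nodes {U, E, X, L, S, D, B, C, G}, right has 4 {R, A, P, F}.
  Root S: left subtree has 4 nodes {U, E, X, L}, right has 4 {D, B, C, G}.
    Root U: left subtree has 0 nodes { }, right has 3 {E, X, L}.
      Root E: left subtree has 0 nodes { }, right has 2 {X, L}.
        Root L: left subtree has 1 node {X}, right has 0 { }.
    Root B: left subtree has 1 node {D}, right has 2 {C, G}.
      Root G: left subtree has 1 node {C}, right has 0 { }.
  Root P: left subtree has 2 nodes {R, A}, right has 1 {F}.
    Root A: left subtree has 1 node {R}, right has 0 { }.

J, S, U, E, L, X, B, D, G, C, P, A, R, F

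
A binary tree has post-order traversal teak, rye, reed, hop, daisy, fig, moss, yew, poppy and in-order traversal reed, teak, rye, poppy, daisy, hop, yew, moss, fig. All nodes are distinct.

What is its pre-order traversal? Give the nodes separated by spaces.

poppy reed rye teak yew daisy hop moss fig

The last element of post-order is the root; it splits in-order into left and right subtrees.
Root poppy: left subtree has 3 nodes {reed, teak, rye}, right has 5 {daisy, hop, yew, moss, fig}.
  Root reed: left subtree has 0 nodes { }, right has 2 {teak, rye}.
    Root rye: left subtree has 1 node {teak}, right has 0 { }.
  Root yew: left subtree has 2 nodes {daisy, hop}, right has 2 {moss, fig}.
    Root daisy: left subtree has 0 nodes { }, right has 1 {hop}.
    Root moss: left subtree has 0 nodes { }, right has 1 {fig}.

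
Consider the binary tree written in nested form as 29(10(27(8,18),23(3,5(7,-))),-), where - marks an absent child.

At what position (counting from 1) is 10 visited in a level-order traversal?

2

Level-order visits nodes level by level from the root, left to right within each level.
Level 0: 29
Level 1: 10
Level 2: 27, 23
Level 3: 8, 18, 3, 5
Level 4: 7
Full level-order sequence: 29, 10, 27, 23, 8, 18, 3, 5, 7.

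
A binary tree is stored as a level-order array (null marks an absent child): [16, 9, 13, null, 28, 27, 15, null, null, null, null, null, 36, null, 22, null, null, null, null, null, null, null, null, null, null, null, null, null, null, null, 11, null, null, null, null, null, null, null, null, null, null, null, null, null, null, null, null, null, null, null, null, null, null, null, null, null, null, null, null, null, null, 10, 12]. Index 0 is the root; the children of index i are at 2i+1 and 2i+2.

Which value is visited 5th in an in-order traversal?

36

In-order visits the left subtree, then the node, then the right subtree.
At 16: go left to 9.
  At 9: no left child.
  Visit 9.
  At 9: go right to 28.
    28 is a leaf — visit 28.
Visit 16.
At 16: go right to 13.
  At 13: go left to 27.
    At 27: no left child.
    Visit 27.
    At 27: go right to 36.
      36 is a leaf — visit 36.
  Visit 13.
  At 13: go right to 15.
    At 15: no left child.
    Visit 15.
    At 15: go right to 22.
      At 22: no left child.
      Visit 22.
      At 22: go right to 11.
        At 11: go left to 10.
          10 is a leaf — visit 10.
        Visit 11.
        At 11: go right to 12.
          12 is a leaf — visit 12.
Full in-order sequence: 9, 28, 16, 27, 36, 13, 15, 22, 10, 11, 12.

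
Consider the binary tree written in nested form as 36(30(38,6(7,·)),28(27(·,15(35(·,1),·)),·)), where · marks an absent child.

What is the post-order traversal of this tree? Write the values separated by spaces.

Post-order visits the left subtree, then the right subtree, then the node.
At 36: go left to 30.
  At 30: go left to 38.
    38 is a leaf — visit 38.
  At 30: go right to 6.
    At 6: go left to 7.
      7 is a leaf — visit 7.
    At 6: no right child.
    Visit 6.
  Visit 30.
At 36: go right to 28.
  At 28: go left to 27.
    At 27: no left child.
    At 27: go right to 15.
      At 15: go left to 35.
        At 35: no left child.
        At 35: go right to 1.
          1 is a leaf — visit 1.
        Visit 35.
      At 15: no right child.
      Visit 15.
    Visit 27.
  At 28: no right child.
  Visit 28.
Visit 36.

38 7 6 30 1 35 15 27 28 36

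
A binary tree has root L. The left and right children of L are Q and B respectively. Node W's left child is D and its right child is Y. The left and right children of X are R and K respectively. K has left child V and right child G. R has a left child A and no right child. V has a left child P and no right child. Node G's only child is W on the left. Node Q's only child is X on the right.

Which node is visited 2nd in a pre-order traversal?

Q

Pre-order visits the node, then its left subtree, then its right subtree.
Visit L.
At L: go left to Q.
  Visit Q.
  At Q: no left child.
  At Q: go right to X.
    Visit X.
    At X: go left to R.
      Visit R.
      At R: go left to A.
        A is a leaf — visit A.
      At R: no right child.
    At X: go right to K.
      Visit K.
      At K: go left to V.
        Visit V.
        At V: go left to P.
          P is a leaf — visit P.
        At V: no right child.
      At K: go right to G.
        Visit G.
        At G: go left to W.
          Visit W.
          At W: go left to D.
            D is a leaf — visit D.
          At W: go right to Y.
            Y is a leaf — visit Y.
        At G: no right child.
At L: go right to B.
  B is a leaf — visit B.
Full pre-order sequence: L, Q, X, R, A, K, V, P, G, W, D, Y, B.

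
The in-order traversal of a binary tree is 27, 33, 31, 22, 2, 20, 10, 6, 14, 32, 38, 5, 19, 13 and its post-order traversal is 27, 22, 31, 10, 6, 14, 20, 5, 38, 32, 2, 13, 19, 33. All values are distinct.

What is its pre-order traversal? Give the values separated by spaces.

33 27 19 2 31 22 32 20 14 6 10 38 5 13

The last element of post-order is the root; it splits in-order into left and right subtrees.
Root 33: left subtree has 1 node {27}, right has 12 {31, 22, 2, 20, 10, 6, 14, 32, 38, 5, 19, 13}.
  Root 19: left subtree has 10 nodes {31, 22, 2, 20, 10, 6, 14, 32, 38, 5}, right has 1 {13}.
    Root 2: left subtree has 2 nodes {31, 22}, right has 7 {20, 10, 6, 14, 32, 38, 5}.
      Root 31: left subtree has 0 nodes { }, right has 1 {22}.
      Root 32: left subtree has 4 nodes {20, 10, 6, 14}, right has 2 {38, 5}.
        Root 20: left subtree has 0 nodes { }, right has 3 {10, 6, 14}.
          Root 14: left subtree has 2 nodes {10, 6}, right has 0 { }.
            Root 6: left subtree has 1 node {10}, right has 0 { }.
        Root 38: left subtree has 0 nodes { }, right has 1 {5}.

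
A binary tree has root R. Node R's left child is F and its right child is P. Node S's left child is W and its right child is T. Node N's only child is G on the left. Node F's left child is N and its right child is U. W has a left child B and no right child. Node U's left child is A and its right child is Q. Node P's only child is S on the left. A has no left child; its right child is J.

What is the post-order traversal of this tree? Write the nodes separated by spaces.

Post-order visits the left subtree, then the right subtree, then the node.
At R: go left to F.
  At F: go left to N.
    At N: go left to G.
      G is a leaf — visit G.
    At N: no right child.
    Visit N.
  At F: go right to U.
    At U: go left to A.
      At A: no left child.
      At A: go right to J.
        J is a leaf — visit J.
      Visit A.
    At U: go right to Q.
      Q is a leaf — visit Q.
    Visit U.
  Visit F.
At R: go right to P.
  At P: go left to S.
    At S: go left to W.
      At W: go left to B.
        B is a leaf — visit B.
      At W: no right child.
      Visit W.
    At S: go right to T.
      T is a leaf — visit T.
    Visit S.
  At P: no right child.
  Visit P.
Visit R.

G N J A Q U F B W T S P R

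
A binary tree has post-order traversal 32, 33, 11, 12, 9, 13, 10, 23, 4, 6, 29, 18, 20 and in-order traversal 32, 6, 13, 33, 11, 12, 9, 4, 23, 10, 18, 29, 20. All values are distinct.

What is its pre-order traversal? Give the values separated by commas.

20, 18, 6, 32, 4, 13, 9, 12, 11, 33, 23, 10, 29

The last element of post-order is the root; it splits in-order into left and right subtrees.
Root 20: left subtree has 12 nodes {32, 6, 13, 33, 11, 12, 9, 4, 23, 10, 18, 29}, right has 0 { }.
  Root 18: left subtree has 10 nodes {32, 6, 13, 33, 11, 12, 9, 4, 23, 10}, right has 1 {29}.
    Root 6: left subtree has 1 node {32}, right has 8 {13, 33, 11, 12, 9, 4, 23, 10}.
      Root 4: left subtree has 5 nodes {13, 33, 11, 12, 9}, right has 2 {23, 10}.
        Root 13: left subtree has 0 nodes { }, right has 4 {33, 11, 12, 9}.
          Root 9: left subtree has 3 nodes {33, 11, 12}, right has 0 { }.
            Root 12: left subtree has 2 nodes {33, 11}, right has 0 { }.
              Root 11: left subtree has 1 node {33}, right has 0 { }.
        Root 23: left subtree has 0 nodes { }, right has 1 {10}.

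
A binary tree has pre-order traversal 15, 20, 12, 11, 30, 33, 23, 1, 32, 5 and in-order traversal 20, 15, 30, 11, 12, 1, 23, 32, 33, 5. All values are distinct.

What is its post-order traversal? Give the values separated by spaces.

20 30 11 1 32 23 5 33 12 15

The first element of pre-order is the root; it splits in-order into left and right subtrees.
Root 15: left subtree has 1 node {20}, right has 8 {30, 11, 12, 1, 23, 32, 33, 5}.
  Root 12: left subtree has 2 nodes {30, 11}, right has 5 {1, 23, 32, 33, 5}.
    Root 11: left subtree has 1 node {30}, right has 0 { }.
    Root 33: left subtree has 3 nodes {1, 23, 32}, right has 1 {5}.
      Root 23: left subtree has 1 node {1}, right has 1 {32}.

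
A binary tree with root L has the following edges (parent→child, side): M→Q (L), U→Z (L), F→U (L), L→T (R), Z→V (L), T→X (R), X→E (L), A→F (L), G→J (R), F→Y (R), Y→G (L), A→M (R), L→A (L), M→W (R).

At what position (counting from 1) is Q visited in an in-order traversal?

In-order visits the left subtree, then the node, then the right subtree.
At L: go left to A.
  At A: go left to F.
    At F: go left to U.
      At U: go left to Z.
        At Z: go left to V.
          V is a leaf — visit V.
        Visit Z.
        At Z: no right child.
      Visit U.
      At U: no right child.
    Visit F.
    At F: go right to Y.
      At Y: go left to G.
        At G: no left child.
        Visit G.
        At G: go right to J.
          J is a leaf — visit J.
      Visit Y.
      At Y: no right child.
  Visit A.
  At A: go right to M.
    At M: go left to Q.
      Q is a leaf — visit Q.
    Visit M.
    At M: go right to W.
      W is a leaf — visit W.
Visit L.
At L: go right to T.
  At T: no left child.
  Visit T.
  At T: go right to X.
    At X: go left to E.
      E is a leaf — visit E.
    Visit X.
    At X: no right child.
Full in-order sequence: V, Z, U, F, G, J, Y, A, Q, M, W, L, T, E, X.

9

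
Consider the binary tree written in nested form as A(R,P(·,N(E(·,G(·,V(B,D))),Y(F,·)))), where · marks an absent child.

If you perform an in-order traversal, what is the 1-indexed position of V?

7

In-order visits the left subtree, then the node, then the right subtree.
At A: go left to R.
  R is a leaf — visit R.
Visit A.
At A: go right to P.
  At P: no left child.
  Visit P.
  At P: go right to N.
    At N: go left to E.
      At E: no left child.
      Visit E.
      At E: go right to G.
        At G: no left child.
        Visit G.
        At G: go right to V.
          At V: go left to B.
            B is a leaf — visit B.
          Visit V.
          At V: go right to D.
            D is a leaf — visit D.
    Visit N.
    At N: go right to Y.
      At Y: go left to F.
        F is a leaf — visit F.
      Visit Y.
      At Y: no right child.
Full in-order sequence: R, A, P, E, G, B, V, D, N, F, Y.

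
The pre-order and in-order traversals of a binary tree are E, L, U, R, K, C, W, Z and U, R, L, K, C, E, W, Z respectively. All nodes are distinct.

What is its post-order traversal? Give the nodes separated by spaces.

R U C K L Z W E

The first element of pre-order is the root; it splits in-order into left and right subtrees.
Root E: left subtree has 5 nodes {U, R, L, K, C}, right has 2 {W, Z}.
  Root L: left subtree has 2 nodes {U, R}, right has 2 {K, C}.
    Root U: left subtree has 0 nodes { }, right has 1 {R}.
    Root K: left subtree has 0 nodes { }, right has 1 {C}.
  Root W: left subtree has 0 nodes { }, right has 1 {Z}.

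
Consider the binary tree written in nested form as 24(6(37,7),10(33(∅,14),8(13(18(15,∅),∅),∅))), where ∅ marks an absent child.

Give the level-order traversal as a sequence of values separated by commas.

Level-order visits nodes level by level from the root, left to right within each level.
Level 0: 24
Level 1: 6, 10
Level 2: 37, 7, 33, 8
Level 3: 14, 13
Level 4: 18
Level 5: 15

24, 6, 10, 37, 7, 33, 8, 14, 13, 18, 15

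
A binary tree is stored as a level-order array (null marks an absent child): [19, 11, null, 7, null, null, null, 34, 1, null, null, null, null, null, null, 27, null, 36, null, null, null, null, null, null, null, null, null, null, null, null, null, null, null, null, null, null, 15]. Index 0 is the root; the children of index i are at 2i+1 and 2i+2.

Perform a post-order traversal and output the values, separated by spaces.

27 34 15 36 1 7 11 19

Post-order visits the left subtree, then the right subtree, then the node.
At 19: go left to 11.
  At 11: go left to 7.
    At 7: go left to 34.
      At 34: go left to 27.
        27 is a leaf — visit 27.
      At 34: no right child.
      Visit 34.
    At 7: go right to 1.
      At 1: go left to 36.
        At 36: no left child.
        At 36: go right to 15.
          15 is a leaf — visit 15.
        Visit 36.
      At 1: no right child.
      Visit 1.
    Visit 7.
  At 11: no right child.
  Visit 11.
At 19: no right child.
Visit 19.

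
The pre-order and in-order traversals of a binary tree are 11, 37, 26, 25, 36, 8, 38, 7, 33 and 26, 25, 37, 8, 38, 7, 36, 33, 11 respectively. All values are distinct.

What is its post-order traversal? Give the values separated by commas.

The first element of pre-order is the root; it splits in-order into left and right subtrees.
Root 11: left subtree has 8 nodes {26, 25, 37, 8, 38, 7, 36, 33}, right has 0 { }.
  Root 37: left subtree has 2 nodes {26, 25}, right has 5 {8, 38, 7, 36, 33}.
    Root 26: left subtree has 0 nodes { }, right has 1 {25}.
    Root 36: left subtree has 3 nodes {8, 38, 7}, right has 1 {33}.
      Root 8: left subtree has 0 nodes { }, right has 2 {38, 7}.
        Root 38: left subtree has 0 nodes { }, right has 1 {7}.

25, 26, 7, 38, 8, 33, 36, 37, 11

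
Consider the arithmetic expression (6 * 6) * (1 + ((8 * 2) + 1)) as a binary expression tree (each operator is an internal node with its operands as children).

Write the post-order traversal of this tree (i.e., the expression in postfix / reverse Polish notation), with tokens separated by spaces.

Post-order on an expression tree gives postfix notation: for each operator, emit left operand, right operand, then the operator.

6 6 * 1 8 2 * 1 + + *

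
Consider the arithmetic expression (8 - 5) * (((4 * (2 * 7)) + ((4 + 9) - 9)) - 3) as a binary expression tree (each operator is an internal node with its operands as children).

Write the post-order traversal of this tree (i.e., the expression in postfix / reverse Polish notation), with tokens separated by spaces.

8 5 - 4 2 7 * * 4 9 + 9 - + 3 - *

Post-order on an expression tree gives postfix notation: for each operator, emit left operand, right operand, then the operator.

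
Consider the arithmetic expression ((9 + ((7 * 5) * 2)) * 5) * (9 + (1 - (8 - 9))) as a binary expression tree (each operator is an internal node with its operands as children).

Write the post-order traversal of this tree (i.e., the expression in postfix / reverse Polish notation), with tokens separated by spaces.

Post-order on an expression tree gives postfix notation: for each operator, emit left operand, right operand, then the operator.

9 7 5 * 2 * + 5 * 9 1 8 9 - - + *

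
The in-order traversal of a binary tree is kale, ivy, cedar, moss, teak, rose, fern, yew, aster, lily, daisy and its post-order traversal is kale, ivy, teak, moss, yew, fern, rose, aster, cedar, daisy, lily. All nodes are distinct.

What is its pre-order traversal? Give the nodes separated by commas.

lily, cedar, ivy, kale, aster, rose, moss, teak, fern, yew, daisy

The last element of post-order is the root; it splits in-order into left and right subtrees.
Root lily: left subtree has 9 nodes {kale, ivy, cedar, moss, teak, rose, fern, yew, aster}, right has 1 {daisy}.
  Root cedar: left subtree has 2 nodes {kale, ivy}, right has 6 {moss, teak, rose, fern, yew, aster}.
    Root ivy: left subtree has 1 node {kale}, right has 0 { }.
    Root aster: left subtree has 5 nodes {moss, teak, rose, fern, yew}, right has 0 { }.
      Root rose: left subtree has 2 nodes {moss, teak}, right has 2 {fern, yew}.
        Root moss: left subtree has 0 nodes { }, right has 1 {teak}.
        Root fern: left subtree has 0 nodes { }, right has 1 {yew}.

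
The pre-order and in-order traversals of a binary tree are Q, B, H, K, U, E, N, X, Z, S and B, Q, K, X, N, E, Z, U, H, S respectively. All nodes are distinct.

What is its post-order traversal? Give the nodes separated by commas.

The first element of pre-order is the root; it splits in-order into left and right subtrees.
Root Q: left subtree has 1 node {B}, right has 8 {K, X, N, E, Z, U, H, S}.
  Root H: left subtree has 6 nodes {K, X, N, E, Z, U}, right has 1 {S}.
    Root K: left subtree has 0 nodes { }, right has 5 {X, N, E, Z, U}.
      Root U: left subtree has 4 nodes {X, N, E, Z}, right has 0 { }.
        Root E: left subtree has 2 nodes {X, N}, right has 1 {Z}.
          Root N: left subtree has 1 node {X}, right has 0 { }.

B, X, N, Z, E, U, K, S, H, Q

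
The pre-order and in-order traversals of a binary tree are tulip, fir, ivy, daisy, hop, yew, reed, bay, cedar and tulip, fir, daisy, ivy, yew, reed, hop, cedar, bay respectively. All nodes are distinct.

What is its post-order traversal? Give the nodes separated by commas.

The first element of pre-order is the root; it splits in-order into left and right subtrees.
Root tulip: left subtree has 0 nodes { }, right has 8 {fir, daisy, ivy, yew, reed, hop, cedar, bay}.
  Root fir: left subtree has 0 nodes { }, right has 7 {daisy, ivy, yew, reed, hop, cedar, bay}.
    Root ivy: left subtree has 1 node {daisy}, right has 5 {yew, reed, hop, cedar, bay}.
      Root hop: left subtree has 2 nodes {yew, reed}, right has 2 {cedar, bay}.
        Root yew: left subtree has 0 nodes { }, right has 1 {reed}.
        Root bay: left subtree has 1 node {cedar}, right has 0 { }.

daisy, reed, yew, cedar, bay, hop, ivy, fir, tulip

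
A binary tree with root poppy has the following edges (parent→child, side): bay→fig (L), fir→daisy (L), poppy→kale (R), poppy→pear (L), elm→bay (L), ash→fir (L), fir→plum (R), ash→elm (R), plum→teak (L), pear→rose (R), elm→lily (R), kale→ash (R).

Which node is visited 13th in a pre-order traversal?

lily

Pre-order visits the node, then its left subtree, then its right subtree.
Visit poppy.
At poppy: go left to pear.
  Visit pear.
  At pear: no left child.
  At pear: go right to rose.
    rose is a leaf — visit rose.
At poppy: go right to kale.
  Visit kale.
  At kale: no left child.
  At kale: go right to ash.
    Visit ash.
    At ash: go left to fir.
      Visit fir.
      At fir: go left to daisy.
        daisy is a leaf — visit daisy.
      At fir: go right to plum.
        Visit plum.
        At plum: go left to teak.
          teak is a leaf — visit teak.
        At plum: no right child.
    At ash: go right to elm.
      Visit elm.
      At elm: go left to bay.
        Visit bay.
        At bay: go left to fig.
          fig is a leaf — visit fig.
        At bay: no right child.
      At elm: go right to lily.
        lily is a leaf — visit lily.
Full pre-order sequence: poppy, pear, rose, kale, ash, fir, daisy, plum, teak, elm, bay, fig, lily.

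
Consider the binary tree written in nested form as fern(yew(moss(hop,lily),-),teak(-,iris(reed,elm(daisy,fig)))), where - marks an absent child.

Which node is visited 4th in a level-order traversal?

Level-order visits nodes level by level from the root, left to right within each level.
Level 0: fern
Level 1: yew, teak
Level 2: moss, iris
Level 3: hop, lily, reed, elm
Level 4: daisy, fig
Full level-order sequence: fern, yew, teak, moss, iris, hop, lily, reed, elm, daisy, fig.

moss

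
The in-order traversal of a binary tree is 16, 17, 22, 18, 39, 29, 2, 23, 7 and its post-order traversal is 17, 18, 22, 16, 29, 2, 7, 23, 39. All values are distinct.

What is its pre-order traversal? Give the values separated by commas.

39, 16, 22, 17, 18, 23, 2, 29, 7

The last element of post-order is the root; it splits in-order into left and right subtrees.
Root 39: left subtree has 4 nodes {16, 17, 22, 18}, right has 4 {29, 2, 23, 7}.
  Root 16: left subtree has 0 nodes { }, right has 3 {17, 22, 18}.
    Root 22: left subtree has 1 node {17}, right has 1 {18}.
  Root 23: left subtree has 2 nodes {29, 2}, right has 1 {7}.
    Root 2: left subtree has 1 node {29}, right has 0 { }.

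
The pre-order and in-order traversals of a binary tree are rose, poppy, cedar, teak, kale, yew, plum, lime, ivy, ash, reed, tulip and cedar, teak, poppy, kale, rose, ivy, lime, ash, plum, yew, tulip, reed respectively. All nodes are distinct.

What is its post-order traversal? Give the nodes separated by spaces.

teak cedar kale poppy ivy ash lime plum tulip reed yew rose

The first element of pre-order is the root; it splits in-order into left and right subtrees.
Root rose: left subtree has 4 nodes {cedar, teak, poppy, kale}, right has 7 {ivy, lime, ash, plum, yew, tulip, reed}.
  Root poppy: left subtree has 2 nodes {cedar, teak}, right has 1 {kale}.
    Root cedar: left subtree has 0 nodes { }, right has 1 {teak}.
  Root yew: left subtree has 4 nodes {ivy, lime, ash, plum}, right has 2 {tulip, reed}.
    Root plum: left subtree has 3 nodes {ivy, lime, ash}, right has 0 { }.
      Root lime: left subtree has 1 node {ivy}, right has 1 {ash}.
    Root reed: left subtree has 1 node {tulip}, right has 0 { }.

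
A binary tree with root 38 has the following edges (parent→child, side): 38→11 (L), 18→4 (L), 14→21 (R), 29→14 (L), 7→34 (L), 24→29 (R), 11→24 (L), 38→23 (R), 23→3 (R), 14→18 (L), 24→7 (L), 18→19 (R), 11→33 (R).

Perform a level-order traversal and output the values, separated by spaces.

38 11 23 24 33 3 7 29 34 14 18 21 4 19

Level-order visits nodes level by level from the root, left to right within each level.
Level 0: 38
Level 1: 11, 23
Level 2: 24, 33, 3
Level 3: 7, 29
Level 4: 34, 14
Level 5: 18, 21
Level 6: 4, 19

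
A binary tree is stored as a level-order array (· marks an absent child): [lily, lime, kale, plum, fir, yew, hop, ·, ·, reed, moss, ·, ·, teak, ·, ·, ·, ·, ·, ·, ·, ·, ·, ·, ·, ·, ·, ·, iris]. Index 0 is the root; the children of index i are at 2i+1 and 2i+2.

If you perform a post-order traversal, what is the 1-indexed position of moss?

3

Post-order visits the left subtree, then the right subtree, then the node.
At lily: go left to lime.
  At lime: go left to plum.
    plum is a leaf — visit plum.
  At lime: go right to fir.
    At fir: go left to reed.
      reed is a leaf — visit reed.
    At fir: go right to moss.
      moss is a leaf — visit moss.
    Visit fir.
  Visit lime.
At lily: go right to kale.
  At kale: go left to yew.
    yew is a leaf — visit yew.
  At kale: go right to hop.
    At hop: go left to teak.
      At teak: no left child.
      At teak: go right to iris.
        iris is a leaf — visit iris.
      Visit teak.
    At hop: no right child.
    Visit hop.
  Visit kale.
Visit lily.
Full post-order sequence: plum, reed, moss, fir, lime, yew, iris, teak, hop, kale, lily.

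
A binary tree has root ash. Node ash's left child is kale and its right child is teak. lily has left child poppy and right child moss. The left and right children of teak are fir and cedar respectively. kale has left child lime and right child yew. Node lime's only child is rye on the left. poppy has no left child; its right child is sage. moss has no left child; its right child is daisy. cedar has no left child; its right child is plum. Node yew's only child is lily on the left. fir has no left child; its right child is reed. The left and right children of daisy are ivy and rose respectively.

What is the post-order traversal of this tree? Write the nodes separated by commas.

Post-order visits the left subtree, then the right subtree, then the node.
At ash: go left to kale.
  At kale: go left to lime.
    At lime: go left to rye.
      rye is a leaf — visit rye.
    At lime: no right child.
    Visit lime.
  At kale: go right to yew.
    At yew: go left to lily.
      At lily: go left to poppy.
        At poppy: no left child.
        At poppy: go right to sage.
          sage is a leaf — visit sage.
        Visit poppy.
      At lily: go right to moss.
        At moss: no left child.
        At moss: go right to daisy.
          At daisy: go left to ivy.
            ivy is a leaf — visit ivy.
          At daisy: go right to rose.
            rose is a leaf — visit rose.
          Visit daisy.
        Visit moss.
      Visit lily.
    At yew: no right child.
    Visit yew.
  Visit kale.
At ash: go right to teak.
  At teak: go left to fir.
    At fir: no left child.
    At fir: go right to reed.
      reed is a leaf — visit reed.
    Visit fir.
  At teak: go right to cedar.
    At cedar: no left child.
    At cedar: go right to plum.
      plum is a leaf — visit plum.
    Visit cedar.
  Visit teak.
Visit ash.

rye, lime, sage, poppy, ivy, rose, daisy, moss, lily, yew, kale, reed, fir, plum, cedar, teak, ash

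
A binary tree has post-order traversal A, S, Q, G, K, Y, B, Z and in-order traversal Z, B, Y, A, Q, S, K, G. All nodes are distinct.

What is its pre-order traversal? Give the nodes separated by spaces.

The last element of post-order is the root; it splits in-order into left and right subtrees.
Root Z: left subtree has 0 nodes { }, right has 7 {B, Y, A, Q, S, K, G}.
  Root B: left subtree has 0 nodes { }, right has 6 {Y, A, Q, S, K, G}.
    Root Y: left subtree has 0 nodes { }, right has 5 {A, Q, S, K, G}.
      Root K: left subtree has 3 nodes {A, Q, S}, right has 1 {G}.
        Root Q: left subtree has 1 node {A}, right has 1 {S}.

Z B Y K Q A S G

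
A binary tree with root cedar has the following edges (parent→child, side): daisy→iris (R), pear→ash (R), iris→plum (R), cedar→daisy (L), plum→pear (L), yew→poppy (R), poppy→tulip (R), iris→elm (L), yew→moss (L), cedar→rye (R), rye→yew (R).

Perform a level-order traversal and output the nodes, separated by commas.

Level-order visits nodes level by level from the root, left to right within each level.
Level 0: cedar
Level 1: daisy, rye
Level 2: iris, yew
Level 3: elm, plum, moss, poppy
Level 4: pear, tulip
Level 5: ash

cedar, daisy, rye, iris, yew, elm, plum, moss, poppy, pear, tulip, ash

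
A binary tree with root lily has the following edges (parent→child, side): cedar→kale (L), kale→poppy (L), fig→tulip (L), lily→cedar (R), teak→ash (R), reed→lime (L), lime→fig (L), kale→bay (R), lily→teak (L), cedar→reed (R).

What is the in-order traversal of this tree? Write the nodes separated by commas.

In-order visits the left subtree, then the node, then the right subtree.
At lily: go left to teak.
  At teak: no left child.
  Visit teak.
  At teak: go right to ash.
    ash is a leaf — visit ash.
Visit lily.
At lily: go right to cedar.
  At cedar: go left to kale.
    At kale: go left to poppy.
      poppy is a leaf — visit poppy.
    Visit kale.
    At kale: go right to bay.
      bay is a leaf — visit bay.
  Visit cedar.
  At cedar: go right to reed.
    At reed: go left to lime.
      At lime: go left to fig.
        At fig: go left to tulip.
          tulip is a leaf — visit tulip.
        Visit fig.
        At fig: no right child.
      Visit lime.
      At lime: no right child.
    Visit reed.
    At reed: no right child.

teak, ash, lily, poppy, kale, bay, cedar, tulip, fig, lime, reed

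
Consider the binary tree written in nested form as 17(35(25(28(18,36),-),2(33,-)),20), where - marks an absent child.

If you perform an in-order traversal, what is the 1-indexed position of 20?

9

In-order visits the left subtree, then the node, then the right subtree.
At 17: go left to 35.
  At 35: go left to 25.
    At 25: go left to 28.
      At 28: go left to 18.
        18 is a leaf — visit 18.
      Visit 28.
      At 28: go right to 36.
        36 is a leaf — visit 36.
    Visit 25.
    At 25: no right child.
  Visit 35.
  At 35: go right to 2.
    At 2: go left to 33.
      33 is a leaf — visit 33.
    Visit 2.
    At 2: no right child.
Visit 17.
At 17: go right to 20.
  20 is a leaf — visit 20.
Full in-order sequence: 18, 28, 36, 25, 35, 33, 2, 17, 20.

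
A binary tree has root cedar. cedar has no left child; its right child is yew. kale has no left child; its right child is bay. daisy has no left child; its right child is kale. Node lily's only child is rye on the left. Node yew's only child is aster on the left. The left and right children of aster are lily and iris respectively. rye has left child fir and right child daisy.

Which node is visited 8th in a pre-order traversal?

kale

Pre-order visits the node, then its left subtree, then its right subtree.
Visit cedar.
At cedar: no left child.
At cedar: go right to yew.
  Visit yew.
  At yew: go left to aster.
    Visit aster.
    At aster: go left to lily.
      Visit lily.
      At lily: go left to rye.
        Visit rye.
        At rye: go left to fir.
          fir is a leaf — visit fir.
        At rye: go right to daisy.
          Visit daisy.
          At daisy: no left child.
          At daisy: go right to kale.
            Visit kale.
            At kale: no left child.
            At kale: go right to bay.
              bay is a leaf — visit bay.
      At lily: no right child.
    At aster: go right to iris.
      iris is a leaf — visit iris.
  At yew: no right child.
Full pre-order sequence: cedar, yew, aster, lily, rye, fir, daisy, kale, bay, iris.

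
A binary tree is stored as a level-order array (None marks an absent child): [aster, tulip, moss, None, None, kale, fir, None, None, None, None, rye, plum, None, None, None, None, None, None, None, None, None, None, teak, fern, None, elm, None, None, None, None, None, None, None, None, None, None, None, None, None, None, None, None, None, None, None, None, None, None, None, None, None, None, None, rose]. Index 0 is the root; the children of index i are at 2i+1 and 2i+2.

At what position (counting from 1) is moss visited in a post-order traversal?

10

Post-order visits the left subtree, then the right subtree, then the node.
At aster: go left to tulip.
  tulip is a leaf — visit tulip.
At aster: go right to moss.
  At moss: go left to kale.
    At kale: go left to rye.
      At rye: go left to teak.
        teak is a leaf — visit teak.
      At rye: go right to fern.
        fern is a leaf — visit fern.
      Visit rye.
    At kale: go right to plum.
      At plum: no left child.
      At plum: go right to elm.
        At elm: no left child.
        At elm: go right to rose.
          rose is a leaf — visit rose.
        Visit elm.
      Visit plum.
    Visit kale.
  At moss: go right to fir.
    fir is a leaf — visit fir.
  Visit moss.
Visit aster.
Full post-order sequence: tulip, teak, fern, rye, rose, elm, plum, kale, fir, moss, aster.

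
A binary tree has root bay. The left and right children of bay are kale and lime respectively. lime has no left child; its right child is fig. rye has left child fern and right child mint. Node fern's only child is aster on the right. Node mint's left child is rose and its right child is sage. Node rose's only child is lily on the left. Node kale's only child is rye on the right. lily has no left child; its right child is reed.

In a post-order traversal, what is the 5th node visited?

Post-order visits the left subtree, then the right subtree, then the node.
At bay: go left to kale.
  At kale: no left child.
  At kale: go right to rye.
    At rye: go left to fern.
      At fern: no left child.
      At fern: go right to aster.
        aster is a leaf — visit aster.
      Visit fern.
    At rye: go right to mint.
      At mint: go left to rose.
        At rose: go left to lily.
          At lily: no left child.
          At lily: go right to reed.
            reed is a leaf — visit reed.
          Visit lily.
        At rose: no right child.
        Visit rose.
      At mint: go right to sage.
        sage is a leaf — visit sage.
      Visit mint.
    Visit rye.
  Visit kale.
At bay: go right to lime.
  At lime: no left child.
  At lime: go right to fig.
    fig is a leaf — visit fig.
  Visit lime.
Visit bay.
Full post-order sequence: aster, fern, reed, lily, rose, sage, mint, rye, kale, fig, lime, bay.

rose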